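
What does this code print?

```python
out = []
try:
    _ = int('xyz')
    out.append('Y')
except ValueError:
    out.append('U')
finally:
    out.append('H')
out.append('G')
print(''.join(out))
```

Execution trace: 'U' (except ValueError) → 'H' (finally) → 'G' (after the try/except). Output: UHG

Answer: UHG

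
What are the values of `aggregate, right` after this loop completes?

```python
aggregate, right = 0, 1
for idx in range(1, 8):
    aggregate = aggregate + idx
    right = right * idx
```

Sum and factorial of 1 to 7
`aggregate, right` takes the values: (0, 1) → (1, 1) → (3, 1) → (3, 2) → (6, 2) → (6, 6) → (10, 6) → (10, 24) → (15, 24) → (15, 120) → (21, 120) → (21, 720) → (28, 720) → (28, 5040)

Answer: 28, 5040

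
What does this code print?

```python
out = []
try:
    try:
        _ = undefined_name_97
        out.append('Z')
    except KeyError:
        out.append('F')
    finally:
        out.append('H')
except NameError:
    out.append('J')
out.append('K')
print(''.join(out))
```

Execution trace: 'H' (finally) → 'J' (outer except NameError) → 'K' (after the try/except). Output: HJK

Answer: HJK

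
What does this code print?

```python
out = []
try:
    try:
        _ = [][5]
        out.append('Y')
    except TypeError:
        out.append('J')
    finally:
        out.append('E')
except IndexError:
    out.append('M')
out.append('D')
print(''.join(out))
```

Execution trace: 'E' (inner finally) → 'M' (outer except IndexError) → 'D' (after the try/except). Output: EMD

Answer: EMD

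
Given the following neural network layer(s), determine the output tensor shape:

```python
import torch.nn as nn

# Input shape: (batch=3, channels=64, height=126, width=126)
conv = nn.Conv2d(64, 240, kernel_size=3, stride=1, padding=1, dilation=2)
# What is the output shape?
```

Input: (3, 64, 126, 126) -> Output: (3, 240, 124, 124)

Answer: (3, 240, 124, 124)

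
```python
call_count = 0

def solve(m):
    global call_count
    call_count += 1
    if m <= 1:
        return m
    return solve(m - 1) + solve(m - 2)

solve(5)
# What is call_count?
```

Calls(m) = 1 + Calls(m-1) + Calls(m-2); Calls(0)=Calls(1)=1. For m=5 this gives 15.

Answer: 15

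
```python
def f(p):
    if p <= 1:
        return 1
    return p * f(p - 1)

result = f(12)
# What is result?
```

f(12) = 12 * 11 * 10 * 9 * 8 * 7 * 6 * 5 * 4 * 3 * 2 * 1 = 479001600

Answer: 479001600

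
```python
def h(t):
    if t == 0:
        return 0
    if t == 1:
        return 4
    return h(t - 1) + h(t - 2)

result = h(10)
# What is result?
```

Build up from base cases: h(0)=0, h(1)=4, h(2)=4, h(3)=8, h(4)=12, h(5)=20, h(6)=32, ..., h(10)=220

Answer: 220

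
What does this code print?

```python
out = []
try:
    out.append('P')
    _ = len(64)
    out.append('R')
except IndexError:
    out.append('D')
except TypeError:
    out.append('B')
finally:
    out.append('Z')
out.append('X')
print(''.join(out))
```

Execution trace: 'P' (try body) → 'B' (except TypeError) → 'Z' (finally) → 'X' (after the try/except). Output: PBZX

Answer: PBZX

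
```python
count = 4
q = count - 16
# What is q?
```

Trace:
`count = 4` → count = 4
`q = count - 16` → q = -12
So q = -12

Answer: -12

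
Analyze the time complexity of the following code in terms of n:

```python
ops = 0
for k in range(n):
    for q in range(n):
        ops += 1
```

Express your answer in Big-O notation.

Each loop level contributes: n × n. Multiplying the contributions gives O(n^2).

Answer: O(n^2)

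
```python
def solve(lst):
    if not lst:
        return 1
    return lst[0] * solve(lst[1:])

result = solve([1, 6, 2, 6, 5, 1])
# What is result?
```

Product over [1, 6, 2, 6, 5, 1] = 1 * 6 * 2 * 6 * 5 * 1 = 360

Answer: 360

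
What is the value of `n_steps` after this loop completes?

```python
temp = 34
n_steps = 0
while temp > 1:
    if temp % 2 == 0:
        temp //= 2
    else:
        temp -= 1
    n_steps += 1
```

Steps to reduce 34 to 1
`n_steps` takes the values: 0 → 1 → 2 → 3 → 4 → 5 → 6

Answer: 6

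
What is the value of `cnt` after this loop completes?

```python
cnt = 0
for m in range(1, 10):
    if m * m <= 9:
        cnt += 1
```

Count numbers where m² ≤ 9
`cnt` takes the values: 0 → 1 → 2 → 3

Answer: 3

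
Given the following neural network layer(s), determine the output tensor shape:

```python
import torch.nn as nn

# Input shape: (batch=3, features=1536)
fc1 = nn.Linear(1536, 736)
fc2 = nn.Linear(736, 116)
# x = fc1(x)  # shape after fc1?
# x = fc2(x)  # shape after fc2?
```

Input: (3, 1536) -> after fc1: (3, 736) -> Output: (3, 116)

Answer: (3, 116)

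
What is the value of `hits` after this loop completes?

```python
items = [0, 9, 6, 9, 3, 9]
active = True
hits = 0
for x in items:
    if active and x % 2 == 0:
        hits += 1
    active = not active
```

Count even values at even positions
`hits` takes the values: 0 → 1 → 2

Answer: 2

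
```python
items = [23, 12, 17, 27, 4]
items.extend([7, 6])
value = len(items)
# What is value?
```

Trace:
`items = [23, 12, 17, 27, 4]` → items = [23, 12, 17, 27, 4]
`items.extend([7, 6])` → items = [23, 12, 17, 27, 4, 7, 6]
`value = len(items)` → value = 7
So value = 7

Answer: 7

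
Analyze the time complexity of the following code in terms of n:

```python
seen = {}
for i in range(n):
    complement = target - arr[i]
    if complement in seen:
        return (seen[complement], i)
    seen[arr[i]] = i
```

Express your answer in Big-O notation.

This is Two sum with hash map. Time complexity: O(n).

Answer: O(n)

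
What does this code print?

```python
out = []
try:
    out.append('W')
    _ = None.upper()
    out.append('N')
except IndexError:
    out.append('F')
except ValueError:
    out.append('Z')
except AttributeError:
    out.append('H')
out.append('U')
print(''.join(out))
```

Execution trace: 'W' (try body) → 'H' (except AttributeError) → 'U' (after the try/except). Output: WHU

Answer: WHU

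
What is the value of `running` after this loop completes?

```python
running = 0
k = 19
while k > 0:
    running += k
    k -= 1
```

Sum 19 down to 1
`running` takes the values: 0 → 19 → 37 → 54 → 70 → 85 → 99 → 112 → 124 → 135 → 145 → 154 → 162 → 169 → 175 → 180 → 184 → 187 → 189 → 190

Answer: 190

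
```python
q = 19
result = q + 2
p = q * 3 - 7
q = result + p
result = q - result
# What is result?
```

Trace:
`q = 19` → q = 19
`result = q + 2` → result = 21
`p = q * 3 - 7` → p = 50
`q = result + p` → q = 71
`result = q - result` → result = 50
So result = 50

Answer: 50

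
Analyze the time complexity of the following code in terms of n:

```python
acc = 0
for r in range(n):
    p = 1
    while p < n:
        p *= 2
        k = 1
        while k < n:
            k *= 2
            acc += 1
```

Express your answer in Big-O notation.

Each loop level contributes: n × log n × log n. Multiplying the contributions gives O(n log² n).

Answer: O(n log² n)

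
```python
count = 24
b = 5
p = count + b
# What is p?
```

Trace:
`count = 24` → count = 24
`b = 5` → b = 5
`p = count + b` → p = 29
So p = 29

Answer: 29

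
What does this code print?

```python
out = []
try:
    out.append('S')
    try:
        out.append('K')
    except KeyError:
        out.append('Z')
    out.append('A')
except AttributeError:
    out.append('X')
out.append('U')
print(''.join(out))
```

Execution trace: 'S' (try body) → 'K' (inner try body, no exception) → 'A' (try body, no exception) → 'U' (after the try/except). Output: SKAU

Answer: SKAU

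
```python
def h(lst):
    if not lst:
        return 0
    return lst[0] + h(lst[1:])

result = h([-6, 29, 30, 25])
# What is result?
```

(-6) + 29 + 30 + 25 + 0 = 78

Answer: 78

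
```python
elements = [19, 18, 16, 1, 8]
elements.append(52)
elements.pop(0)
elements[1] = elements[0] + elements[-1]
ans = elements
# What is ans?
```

Trace:
`elements = [19, 18, 16, 1, 8]` → elements = [19, 18, 16, 1, 8]
`elements.append(52)` → elements = [19, 18, 16, 1, 8, 52]
`elements.pop(0)` → elements = [18, 16, 1, 8, 52]
`elements[1] = elements[0] + elements[-1]` → elements = [18, 70, 1, 8, 52]
`ans = elements` → ans = [18, 70, 1, 8, 52]
So ans = [18, 70, 1, 8, 52]

Answer: [18, 70, 1, 8, 52]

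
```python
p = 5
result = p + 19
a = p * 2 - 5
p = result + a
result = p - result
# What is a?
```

Trace:
`p = 5` → p = 5
`result = p + 19` → result = 24
`a = p * 2 - 5` → a = 5
`p = result + a` → p = 29
`result = p - result` → result = 5
So a = 5

Answer: 5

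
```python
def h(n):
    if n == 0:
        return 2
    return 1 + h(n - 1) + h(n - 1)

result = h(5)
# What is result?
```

h(n) = 1 + 2·h(n-1), h(0)=2. Closed form: (2+1)·2^5 - 1 = 95.

Answer: 95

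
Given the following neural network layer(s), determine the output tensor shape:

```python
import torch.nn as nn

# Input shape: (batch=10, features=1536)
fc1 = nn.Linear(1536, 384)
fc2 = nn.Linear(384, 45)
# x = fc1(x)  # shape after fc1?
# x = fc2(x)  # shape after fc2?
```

Input: (10, 1536) -> after fc1: (10, 384) -> Output: (10, 45)

Answer: (10, 45)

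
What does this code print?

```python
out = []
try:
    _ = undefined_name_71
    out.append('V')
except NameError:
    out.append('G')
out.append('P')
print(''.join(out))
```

Execution trace: 'G' (except NameError) → 'P' (after the try/except). Output: GP

Answer: GP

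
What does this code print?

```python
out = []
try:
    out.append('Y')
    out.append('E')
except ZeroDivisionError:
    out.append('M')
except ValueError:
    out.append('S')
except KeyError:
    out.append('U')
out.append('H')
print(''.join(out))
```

Execution trace: 'Y' (try body) → 'E' (try body, no exception) → 'H' (after the try/except). Output: YEH

Answer: YEH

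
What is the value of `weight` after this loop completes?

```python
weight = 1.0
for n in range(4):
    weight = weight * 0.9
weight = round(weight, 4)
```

Exponential decay: 1.0 * 0.9^4
`weight` takes the values: 1.0 → 0.9 → 0.81 → 0.729 → 0.6561

Answer: 0.6561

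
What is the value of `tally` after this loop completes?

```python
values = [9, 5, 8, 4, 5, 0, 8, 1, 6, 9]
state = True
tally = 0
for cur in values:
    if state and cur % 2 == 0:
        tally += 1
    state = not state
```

Count even values at even positions
`tally` takes the values: 0 → 1 → 2 → 3

Answer: 3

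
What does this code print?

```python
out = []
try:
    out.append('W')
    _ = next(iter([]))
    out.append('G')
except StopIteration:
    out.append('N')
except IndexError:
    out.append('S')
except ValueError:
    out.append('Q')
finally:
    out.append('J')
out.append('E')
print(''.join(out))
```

Execution trace: 'W' (try body) → 'N' (except StopIteration) → 'J' (finally) → 'E' (after the try/except). Output: WNJE

Answer: WNJE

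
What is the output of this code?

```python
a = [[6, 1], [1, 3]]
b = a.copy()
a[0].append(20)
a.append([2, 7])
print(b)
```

Key concept: shallow copy with nested lists.
Step by step:
`a = [[6, 1], [1, 3]]` → a = [[6, 1], [1, 3]]
`b = a.copy()` → b = [[6, 1], [1, 3]]
`a[0].append(20)` → a = [[6, 1, 20], [1, 3]]; b = [[6, 1, 20], [1, 3]]
`a.append([2, 7])` → a = [[6, 1, 20], [1, 3], [2, 7]]
`print(b)` → prints [[6, 1, 20], [1, 3]]

Answer: [[6, 1, 20], [1, 3]]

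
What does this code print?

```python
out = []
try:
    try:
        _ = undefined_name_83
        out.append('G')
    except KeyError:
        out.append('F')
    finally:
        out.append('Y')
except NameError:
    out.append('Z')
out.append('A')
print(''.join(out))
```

Execution trace: 'Y' (finally) → 'Z' (outer except NameError) → 'A' (after the try/except). Output: YZA

Answer: YZA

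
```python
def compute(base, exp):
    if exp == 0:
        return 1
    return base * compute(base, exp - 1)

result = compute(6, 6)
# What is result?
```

compute(6, 6) = 6 * 6 * 6 * 6 * 6 * 6 = 46656

Answer: 46656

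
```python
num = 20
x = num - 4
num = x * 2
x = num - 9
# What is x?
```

Trace:
`num = 20` → num = 20
`x = num - 4` → x = 16
`num = x * 2` → num = 32
`x = num - 9` → x = 23
So x = 23

Answer: 23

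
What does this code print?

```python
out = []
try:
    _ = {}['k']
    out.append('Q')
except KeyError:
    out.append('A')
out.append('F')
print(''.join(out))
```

Execution trace: 'A' (except KeyError) → 'F' (after the try/except). Output: AF

Answer: AF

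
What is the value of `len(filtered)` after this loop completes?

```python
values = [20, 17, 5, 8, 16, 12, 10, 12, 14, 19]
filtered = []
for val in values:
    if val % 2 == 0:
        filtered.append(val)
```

Count even numbers in [20, 17, 5, 8, 16, 12, 10, 12, 14, 19]
`filtered` takes the values: [] → [20] → [20, 8] → [20, 8, 16] → [20, 8, 16, 12] → [20, 8, 16, 12, 10] → [20, 8, 16, 12, 10, 12] → [20, 8, 16, 12, 10, 12, 14]
So `len(filtered)` = 7

Answer: 7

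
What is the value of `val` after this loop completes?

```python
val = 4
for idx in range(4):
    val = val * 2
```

Multiply by 2, 4 times: 4 * 2^4 = 64
`val` takes the values: 4 → 8 → 16 → 32 → 64

Answer: 64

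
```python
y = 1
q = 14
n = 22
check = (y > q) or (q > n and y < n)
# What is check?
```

Trace:
`y = 1` → y = 1
`q = 14` → q = 14
`n = 22` → n = 22
`check = (y > q) or (q > n and y < n)` → check = False
So check = False

Answer: False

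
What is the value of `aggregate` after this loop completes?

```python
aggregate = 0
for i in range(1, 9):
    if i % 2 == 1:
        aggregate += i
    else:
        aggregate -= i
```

Add odd, subtract even
`aggregate` takes the values: 0 → 1 → -1 → 2 → -2 → 3 → -3 → 4 → -4

Answer: -4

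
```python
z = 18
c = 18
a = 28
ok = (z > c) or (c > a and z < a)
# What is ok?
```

Trace:
`z = 18` → z = 18
`c = 18` → c = 18
`a = 28` → a = 28
`ok = (z > c) or (c > a and z < a)` → ok = False
So ok = False

Answer: False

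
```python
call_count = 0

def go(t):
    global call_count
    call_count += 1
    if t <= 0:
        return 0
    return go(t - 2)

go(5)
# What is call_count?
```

Linear recursion stepping by 2: 4 calls from t=5 down to ≤0.

Answer: 4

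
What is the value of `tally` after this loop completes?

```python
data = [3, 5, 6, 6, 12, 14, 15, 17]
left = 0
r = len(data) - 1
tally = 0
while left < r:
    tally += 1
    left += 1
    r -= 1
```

Iterations until pointers meet (list length 8)
`tally` takes the values: 0 → 1 → 2 → 3 → 4

Answer: 4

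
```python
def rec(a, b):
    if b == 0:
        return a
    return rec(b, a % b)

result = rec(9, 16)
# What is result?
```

rec(9, 16) -> rec(16, 9) -> rec(9, 7) -> rec(7, 2) -> rec(2, 1) -> rec(1, 0) -> 1

Answer: 1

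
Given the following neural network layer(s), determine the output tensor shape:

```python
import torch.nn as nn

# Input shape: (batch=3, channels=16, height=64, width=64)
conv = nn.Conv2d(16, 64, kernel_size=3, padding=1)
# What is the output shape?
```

Input: (3, 16, 64, 64) -> Output: (3, 64, 64, 64)

Answer: (3, 64, 64, 64)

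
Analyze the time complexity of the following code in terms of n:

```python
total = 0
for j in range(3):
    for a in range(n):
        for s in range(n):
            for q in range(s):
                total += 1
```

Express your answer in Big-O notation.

Each loop level contributes: 1 × n × n × n. Multiplying the contributions gives O(n^3).

Answer: O(n^3)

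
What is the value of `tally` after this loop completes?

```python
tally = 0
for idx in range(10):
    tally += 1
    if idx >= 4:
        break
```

Loop breaks when idx reaches 4, tally is 5
`tally` takes the values: 0 → 1 → 2 → 3 → 4 → 5

Answer: 5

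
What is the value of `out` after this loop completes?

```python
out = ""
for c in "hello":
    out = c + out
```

Reverse 'hello'
`out` takes the values: "" → "h" → "eh" → "leh" → "lleh" → "olleh"

Answer: "olleh"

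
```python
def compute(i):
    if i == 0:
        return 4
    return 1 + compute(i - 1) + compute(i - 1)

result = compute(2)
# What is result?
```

compute(i) = 1 + 2·compute(i-1), compute(0)=4. Closed form: (4+1)·2^2 - 1 = 19.

Answer: 19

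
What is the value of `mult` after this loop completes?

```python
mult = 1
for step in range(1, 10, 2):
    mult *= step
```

Product of 1, 3, 5, ... up to 9
`mult` takes the values: 1 → 3 → 15 → 105 → 945

Answer: 945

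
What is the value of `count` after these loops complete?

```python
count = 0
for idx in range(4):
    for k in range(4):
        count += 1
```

4 * 4 = 16
`count` takes the values: 0 → 1 → 2 → 3 → 4 → 5 → 6 → 7 → 8 → 9 → 10 → 11 → 12 → 13 → 14 → 15 → 16

Answer: 16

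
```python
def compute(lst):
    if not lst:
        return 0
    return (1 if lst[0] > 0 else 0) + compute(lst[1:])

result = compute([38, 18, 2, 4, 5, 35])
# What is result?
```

Count of positive elements in [38, 18, 2, 4, 5, 35] = 6

Answer: 6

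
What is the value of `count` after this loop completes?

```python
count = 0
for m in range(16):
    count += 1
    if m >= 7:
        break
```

Loop breaks when m reaches 7, count is 8
`count` takes the values: 0 → 1 → 2 → 3 → 4 → 5 → 6 → 7 → 8

Answer: 8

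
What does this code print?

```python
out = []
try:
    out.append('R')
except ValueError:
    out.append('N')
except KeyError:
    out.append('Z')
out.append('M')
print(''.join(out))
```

Execution trace: 'R' (try body, no exception) → 'M' (after the try/except). Output: RM

Answer: RM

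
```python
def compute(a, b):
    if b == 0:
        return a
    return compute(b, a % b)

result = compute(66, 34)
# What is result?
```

compute(66, 34) -> compute(34, 32) -> compute(32, 2) -> compute(2, 0) -> 2

Answer: 2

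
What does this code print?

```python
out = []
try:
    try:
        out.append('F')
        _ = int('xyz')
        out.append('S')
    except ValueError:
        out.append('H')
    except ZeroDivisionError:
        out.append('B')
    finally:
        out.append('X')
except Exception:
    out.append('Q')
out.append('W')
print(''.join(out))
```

Execution trace: 'F' (inner try body) → 'H' (inner except ValueError) → 'X' (inner finally) → 'W' (after the try/except). Output: FHXW

Answer: FHXW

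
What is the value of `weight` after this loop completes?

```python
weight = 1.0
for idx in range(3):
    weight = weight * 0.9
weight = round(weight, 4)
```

Exponential decay: 1.0 * 0.9^3
`weight` takes the values: 1.0 → 0.9 → 0.81 → 0.729

Answer: 0.729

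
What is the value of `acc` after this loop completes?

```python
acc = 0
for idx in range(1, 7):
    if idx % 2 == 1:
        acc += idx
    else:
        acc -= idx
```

Add odd, subtract even
`acc` takes the values: 0 → 1 → -1 → 2 → -2 → 3 → -3

Answer: -3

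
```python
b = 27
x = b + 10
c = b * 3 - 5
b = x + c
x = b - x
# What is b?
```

Trace:
`b = 27` → b = 27
`x = b + 10` → x = 37
`c = b * 3 - 5` → c = 76
`b = x + c` → b = 113
`x = b - x` → x = 76
So b = 113

Answer: 113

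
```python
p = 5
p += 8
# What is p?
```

Trace:
`p = 5` → p = 5
`p += 8` → p = 13
So p = 13

Answer: 13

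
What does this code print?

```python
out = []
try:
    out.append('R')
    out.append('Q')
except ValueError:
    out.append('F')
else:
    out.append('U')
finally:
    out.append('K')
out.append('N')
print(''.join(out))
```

Execution trace: 'R' (try body) → 'Q' (try body, no exception) → 'U' (else) → 'K' (finally) → 'N' (after the try/except). Output: RQUKN

Answer: RQUKN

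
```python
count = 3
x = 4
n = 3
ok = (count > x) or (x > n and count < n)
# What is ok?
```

Trace:
`count = 3` → count = 3
`x = 4` → x = 4
`n = 3` → n = 3
`ok = (count > x) or (x > n and count < n)` → ok = False
So ok = False

Answer: False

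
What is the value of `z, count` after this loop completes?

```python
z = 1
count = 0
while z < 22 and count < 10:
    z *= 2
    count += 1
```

Double until >= 22 or 10 iterations
`z, count` takes the values: (1, 0) → (2, 0) → (2, 1) → (4, 1) → (4, 2) → (8, 2) → (8, 3) → (16, 3) → (16, 4) → (32, 4) → (32, 5)

Answer: 32, 5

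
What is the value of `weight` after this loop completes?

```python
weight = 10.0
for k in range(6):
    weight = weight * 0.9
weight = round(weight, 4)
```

Exponential decay: 10.0 * 0.9^6
`weight` takes the values: 10.0 → 9.0 → 8.1 → 7.29 → 6.561 → 5.9049 → 5.31441 → 5.3144

Answer: 5.3144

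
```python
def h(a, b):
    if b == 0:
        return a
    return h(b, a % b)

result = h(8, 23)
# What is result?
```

h(8, 23) -> h(23, 8) -> h(8, 7) -> h(7, 1) -> h(1, 0) -> 1

Answer: 1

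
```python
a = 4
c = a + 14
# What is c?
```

Trace:
`a = 4` → a = 4
`c = a + 14` → c = 18
So c = 18

Answer: 18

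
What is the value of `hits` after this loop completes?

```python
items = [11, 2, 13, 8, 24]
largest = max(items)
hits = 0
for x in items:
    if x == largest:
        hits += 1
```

Count of max value 24 in [11, 2, 13, 8, 24]
`hits` takes the values: 0 → 1

Answer: 1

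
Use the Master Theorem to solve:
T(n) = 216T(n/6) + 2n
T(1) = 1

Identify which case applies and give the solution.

a=216, b=6, f(n)=2n. log_6(216) = 3. Since c=1 < 3, Case 1 applies: T(n) = Θ(n^log_b(a)) = O(n^3).

Answer: O(n^3) - Case 1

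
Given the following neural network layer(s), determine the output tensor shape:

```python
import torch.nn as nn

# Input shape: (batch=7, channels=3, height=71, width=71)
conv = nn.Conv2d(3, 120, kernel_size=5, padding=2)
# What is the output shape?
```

Input: (7, 3, 71, 71) -> Output: (7, 120, 71, 71)

Answer: (7, 120, 71, 71)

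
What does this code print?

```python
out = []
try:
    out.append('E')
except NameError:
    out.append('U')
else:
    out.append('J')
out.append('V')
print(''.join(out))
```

Execution trace: 'E' (try body, no exception) → 'J' (else) → 'V' (after the try/except). Output: EJV

Answer: EJV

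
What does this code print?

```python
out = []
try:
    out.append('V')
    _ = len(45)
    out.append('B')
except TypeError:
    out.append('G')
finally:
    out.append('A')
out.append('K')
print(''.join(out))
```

Execution trace: 'V' (try body) → 'G' (except TypeError) → 'A' (finally) → 'K' (after the try/except). Output: VGAK

Answer: VGAK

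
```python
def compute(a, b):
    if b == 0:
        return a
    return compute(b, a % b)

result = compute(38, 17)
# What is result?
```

compute(38, 17) -> compute(17, 4) -> compute(4, 1) -> compute(1, 0) -> 1

Answer: 1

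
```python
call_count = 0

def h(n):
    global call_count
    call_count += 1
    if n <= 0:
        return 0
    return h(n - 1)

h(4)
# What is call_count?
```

Linear recursion stepping by 1: 5 calls from n=4 down to ≤0.

Answer: 5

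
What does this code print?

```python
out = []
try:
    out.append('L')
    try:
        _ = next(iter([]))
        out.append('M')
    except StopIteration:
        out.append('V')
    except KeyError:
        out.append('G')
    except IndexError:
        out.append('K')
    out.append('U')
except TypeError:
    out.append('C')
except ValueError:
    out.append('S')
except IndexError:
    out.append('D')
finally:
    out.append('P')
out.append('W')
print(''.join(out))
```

Execution trace: 'L' (try body) → 'V' (inner except StopIteration) → 'U' (try body, no exception) → 'P' (finally) → 'W' (after the try/except). Output: LVUPW

Answer: LVUPW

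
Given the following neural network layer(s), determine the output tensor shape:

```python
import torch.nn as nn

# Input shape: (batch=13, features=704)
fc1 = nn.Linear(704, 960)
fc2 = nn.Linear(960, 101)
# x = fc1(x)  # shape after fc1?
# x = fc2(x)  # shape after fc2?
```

Input: (13, 704) -> after fc1: (13, 960) -> Output: (13, 101)

Answer: (13, 101)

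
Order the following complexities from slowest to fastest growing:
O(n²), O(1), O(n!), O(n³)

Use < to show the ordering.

Ordered by growth rate: O(1) < O(n²) < O(n³) < O(n!)

Answer: O(1) < O(n²) < O(n³) < O(n!)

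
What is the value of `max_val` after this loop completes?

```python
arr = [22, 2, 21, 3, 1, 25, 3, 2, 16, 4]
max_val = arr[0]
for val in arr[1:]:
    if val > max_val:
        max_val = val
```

Maximum of [22, 2, 21, 3, 1, 25, 3, 2, 16, 4]
`max_val` takes the values: 22 → 25

Answer: 25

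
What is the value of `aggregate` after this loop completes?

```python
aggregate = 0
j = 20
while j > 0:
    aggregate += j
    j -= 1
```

Sum 20 down to 1
`aggregate` takes the values: 0 → 20 → 39 → 57 → 74 → 90 → 105 → 119 → 132 → 144 → 155 → 165 → 174 → 182 → 189 → 195 → 200 → 204 → 207 → 209 → 210

Answer: 210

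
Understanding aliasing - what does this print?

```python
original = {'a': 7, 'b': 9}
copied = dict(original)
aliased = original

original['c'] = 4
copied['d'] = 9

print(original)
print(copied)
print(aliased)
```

Key concept: dict() creates copy, assignment creates alias.
Step by step:
`original = {'a': 7, 'b': 9}` → original = {'a': 7, 'b': 9}
`copied = dict(original)` → copied = {'a': 7, 'b': 9}
`aliased = original` → aliased = {'a': 7, 'b': 9} (same object as original)
`original['c'] = 4` → original = {'a': 7, 'b': 9, 'c': 4} (same object as aliased); aliased = {'a': 7, 'b': 9, 'c': 4} (same object as original)
`copied['d'] = 9` → copied = {'a': 7, 'b': 9, 'd': 9}
`print(original)` → prints {'a': 7, 'b': 9, 'c': 4}
`print(copied)` → prints {'a': 7, 'b': 9, 'd': 9}
`print(aliased)` → prints {'a': 7, 'b': 9, 'c': 4}

Answer:
{'a': 7, 'b': 9, 'c': 4}
{'a': 7, 'b': 9, 'd': 9}
{'a': 7, 'b': 9, 'c': 4}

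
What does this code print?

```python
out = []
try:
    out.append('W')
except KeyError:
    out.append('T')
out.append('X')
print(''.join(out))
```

Execution trace: 'W' (try body, no exception) → 'X' (after the try/except). Output: WX

Answer: WX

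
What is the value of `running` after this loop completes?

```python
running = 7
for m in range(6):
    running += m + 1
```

Start at 7, add 1 to 6 = 28
`running` takes the values: 7 → 8 → 10 → 13 → 17 → 22 → 28

Answer: 28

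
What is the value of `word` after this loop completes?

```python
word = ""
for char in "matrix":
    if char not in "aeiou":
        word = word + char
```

Remove vowels from 'matrix'
`word` takes the values: "" → "m" → "mt" → "mtr" → "mtrx"

Answer: "mtrx"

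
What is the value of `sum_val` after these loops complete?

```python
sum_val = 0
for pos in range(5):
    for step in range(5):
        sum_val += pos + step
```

Sum of all pos+step for pos,step in 5x5
`sum_val` takes the values: 0 → 1 → 3 → 6 → 10 → 11 → 13 → 16 → 20 → 25 → 27 → 30 → 34 → 39 → 45 → 48 → 52 → 57 → 63 → 70 → 74 → 79 → 85 → 92 → 100

Answer: 100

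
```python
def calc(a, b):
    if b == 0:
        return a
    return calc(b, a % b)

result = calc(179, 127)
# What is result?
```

calc(179, 127) -> calc(127, 52) -> calc(52, 23) -> calc(23, 6) -> calc(6, 5) -> calc(5, 1) -> calc(1, 0) -> 1

Answer: 1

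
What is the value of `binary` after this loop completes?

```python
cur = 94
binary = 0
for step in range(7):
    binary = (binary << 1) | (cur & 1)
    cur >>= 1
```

Reverse lowest 7 bits of 94
`binary` takes the values: 0 → 1 → 3 → 7 → 15 → 30 → 61

Answer: 61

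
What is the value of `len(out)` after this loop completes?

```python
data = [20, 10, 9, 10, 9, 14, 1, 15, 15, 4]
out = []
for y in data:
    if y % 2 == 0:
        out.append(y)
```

Count even numbers in [20, 10, 9, 10, 9, 14, 1, 15, 15, 4]
`out` takes the values: [] → [20] → [20, 10] → [20, 10, 10] → [20, 10, 10, 14] → [20, 10, 10, 14, 4]
So `len(out)` = 5

Answer: 5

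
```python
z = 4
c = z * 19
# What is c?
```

Trace:
`z = 4` → z = 4
`c = z * 19` → c = 76
So c = 76

Answer: 76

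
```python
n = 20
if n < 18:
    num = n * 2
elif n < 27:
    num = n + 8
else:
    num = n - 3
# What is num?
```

Trace:
`n = 20` → n = 20
`if n < 18: ...` → n < 18 is False, n < 27 is True → num = 28
So num = 28

Answer: 28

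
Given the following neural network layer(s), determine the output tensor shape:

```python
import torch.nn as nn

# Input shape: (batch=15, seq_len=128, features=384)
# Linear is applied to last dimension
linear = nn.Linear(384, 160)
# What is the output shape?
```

Input: (15, 128, 384) -> Output: (15, 128, 160)

Answer: (15, 128, 160)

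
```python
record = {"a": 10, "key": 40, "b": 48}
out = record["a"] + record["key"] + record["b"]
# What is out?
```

Trace:
`record = {"a": 10, "key": 40, "b": 48}` → record = {'a': 10, 'key': 40, 'b': 48}
`out = record["a"] + record["key"] + record["b"]` → out = 98
So out = 98

Answer: 98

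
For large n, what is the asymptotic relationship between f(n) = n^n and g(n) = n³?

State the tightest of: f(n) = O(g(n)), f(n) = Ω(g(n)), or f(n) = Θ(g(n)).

n^n vs n³: f(n) = Ω(g(n)) but not O(g(n)) — n^n grows strictly faster than n³.

Answer: f(n) = Ω(g(n)) but not O(g(n)) — n^n grows strictly faster than n³.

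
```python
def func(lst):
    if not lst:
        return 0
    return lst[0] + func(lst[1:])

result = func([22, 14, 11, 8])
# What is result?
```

22 + 14 + 11 + 8 + 0 = 55

Answer: 55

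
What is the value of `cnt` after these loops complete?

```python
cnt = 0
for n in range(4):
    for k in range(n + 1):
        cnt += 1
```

Triangle: 1 + 2 + ... + 4
`cnt` takes the values: 0 → 1 → 2 → 3 → 4 → 5 → 6 → 7 → 8 → 9 → 10

Answer: 10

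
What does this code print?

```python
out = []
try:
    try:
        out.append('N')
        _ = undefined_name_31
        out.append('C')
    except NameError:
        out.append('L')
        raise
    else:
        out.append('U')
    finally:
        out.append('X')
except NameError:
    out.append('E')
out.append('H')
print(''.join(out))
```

Execution trace: 'N' (inner try body) → 'L' (inner except NameError) → 'X' (inner finally) → 'E' (outer except NameError) → 'H' (after the try/except). Output: NLXEH

Answer: NLXEH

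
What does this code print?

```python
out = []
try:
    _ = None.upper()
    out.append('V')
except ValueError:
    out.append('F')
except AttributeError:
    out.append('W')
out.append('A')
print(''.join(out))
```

Execution trace: 'W' (except AttributeError) → 'A' (after the try/except). Output: WA

Answer: WA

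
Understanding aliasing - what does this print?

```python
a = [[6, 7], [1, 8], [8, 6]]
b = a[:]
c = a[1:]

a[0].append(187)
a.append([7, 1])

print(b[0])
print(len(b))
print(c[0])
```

Key concept: slice with nested mutation.
Step by step:
`a = [[6, 7], [1, 8], [8, 6]]` → a = [[6, 7], [1, 8], [8, 6]]
`b = a[:]` → b = [[6, 7], [1, 8], [8, 6]]
`c = a[1:]` → c = [[1, 8], [8, 6]]
`a[0].append(187)` → a = [[6, 7, 187], [1, 8], [8, 6]]; b = [[6, 7, 187], [1, 8], [8, 6]]
`a.append([7, 1])` → a = [[6, 7, 187], [1, 8], [8, 6], [7, 1]]
`print(b[0])` → prints [6, 7, 187]
`print(len(b))` → prints 3
`print(c[0])` → prints [1, 8]

Answer:
[6, 7, 187]
3
[1, 8]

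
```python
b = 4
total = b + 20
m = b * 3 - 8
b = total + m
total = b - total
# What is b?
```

Trace:
`b = 4` → b = 4
`total = b + 20` → total = 24
`m = b * 3 - 8` → m = 4
`b = total + m` → b = 28
`total = b - total` → total = 4
So b = 28

Answer: 28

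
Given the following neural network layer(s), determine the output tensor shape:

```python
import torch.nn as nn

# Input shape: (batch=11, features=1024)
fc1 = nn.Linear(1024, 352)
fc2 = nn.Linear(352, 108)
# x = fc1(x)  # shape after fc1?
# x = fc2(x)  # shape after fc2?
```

Input: (11, 1024) -> after fc1: (11, 352) -> Output: (11, 108)

Answer: (11, 108)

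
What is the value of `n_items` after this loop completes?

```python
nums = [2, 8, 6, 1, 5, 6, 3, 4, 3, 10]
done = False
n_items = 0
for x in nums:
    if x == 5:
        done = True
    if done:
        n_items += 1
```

Count elements after first 5 in [2, 8, 6, 1, 5, 6, 3, 4, 3, 10]
`n_items` takes the values: 0 → 1 → 2 → 3 → 4 → 5 → 6

Answer: 6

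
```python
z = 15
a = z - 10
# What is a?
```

Trace:
`z = 15` → z = 15
`a = z - 10` → a = 5
So a = 5

Answer: 5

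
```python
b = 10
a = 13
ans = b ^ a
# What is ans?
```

Trace:
`b = 10` → b = 10
`a = 13` → a = 13
`ans = b ^ a` → ans = 7
So ans = 7

Answer: 7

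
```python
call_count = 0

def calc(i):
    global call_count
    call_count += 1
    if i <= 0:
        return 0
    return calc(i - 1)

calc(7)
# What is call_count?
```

Linear recursion stepping by 1: 8 calls from i=7 down to ≤0.

Answer: 8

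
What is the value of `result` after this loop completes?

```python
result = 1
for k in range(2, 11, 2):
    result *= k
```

Product of even numbers 2 to 10
`result` takes the values: 1 → 2 → 8 → 48 → 384 → 3840

Answer: 3840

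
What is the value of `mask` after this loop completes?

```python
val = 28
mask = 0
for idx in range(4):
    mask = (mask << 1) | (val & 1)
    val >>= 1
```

Reverse lowest 4 bits of 28
`mask` takes the values: 0 → 1 → 3

Answer: 3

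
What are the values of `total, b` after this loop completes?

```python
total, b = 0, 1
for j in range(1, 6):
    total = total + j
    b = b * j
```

Sum and factorial of 1 to 5
`total, b` takes the values: (0, 1) → (1, 1) → (3, 1) → (3, 2) → (6, 2) → (6, 6) → (10, 6) → (10, 24) → (15, 24) → (15, 120)

Answer: 15, 120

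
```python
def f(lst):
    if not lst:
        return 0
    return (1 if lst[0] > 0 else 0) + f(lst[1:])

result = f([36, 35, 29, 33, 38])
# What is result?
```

Count of positive elements in [36, 35, 29, 33, 38] = 5

Answer: 5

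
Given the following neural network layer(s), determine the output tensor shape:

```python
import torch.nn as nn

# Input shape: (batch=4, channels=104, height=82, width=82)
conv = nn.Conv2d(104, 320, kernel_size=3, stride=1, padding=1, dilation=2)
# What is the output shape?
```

Input: (4, 104, 82, 82) -> Output: (4, 320, 80, 80)

Answer: (4, 320, 80, 80)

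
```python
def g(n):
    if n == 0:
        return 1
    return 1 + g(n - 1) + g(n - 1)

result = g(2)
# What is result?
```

g(n) = 1 + 2·g(n-1), g(0)=1. Closed form: (1+1)·2^2 - 1 = 7.

Answer: 7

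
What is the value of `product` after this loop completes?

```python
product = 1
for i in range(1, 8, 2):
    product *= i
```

Product of 1, 3, 5, ... up to 7
`product` takes the values: 1 → 3 → 15 → 105

Answer: 105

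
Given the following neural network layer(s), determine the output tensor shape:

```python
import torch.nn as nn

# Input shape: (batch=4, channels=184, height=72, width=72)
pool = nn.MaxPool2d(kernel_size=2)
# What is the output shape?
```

Input: (4, 184, 72, 72) -> Output: (4, 184, 36, 36)

Answer: (4, 184, 36, 36)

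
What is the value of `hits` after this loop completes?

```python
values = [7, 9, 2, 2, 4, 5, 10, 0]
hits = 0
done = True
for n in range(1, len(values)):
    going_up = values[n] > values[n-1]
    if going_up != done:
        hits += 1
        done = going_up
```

Count direction changes in [7, 9, 2, 2, 4, 5, 10, 0]
`hits` takes the values: 0 → 1 → 2 → 3

Answer: 3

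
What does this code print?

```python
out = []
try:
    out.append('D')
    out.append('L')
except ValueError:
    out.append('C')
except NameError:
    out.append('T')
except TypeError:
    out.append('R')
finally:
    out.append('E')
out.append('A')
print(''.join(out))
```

Execution trace: 'D' (try body) → 'L' (try body, no exception) → 'E' (finally) → 'A' (after the try/except). Output: DLEA

Answer: DLEA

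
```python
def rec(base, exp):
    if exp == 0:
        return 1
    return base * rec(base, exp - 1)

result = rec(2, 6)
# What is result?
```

rec(2, 6) = 2 * 2 * 2 * 2 * 2 * 2 = 64

Answer: 64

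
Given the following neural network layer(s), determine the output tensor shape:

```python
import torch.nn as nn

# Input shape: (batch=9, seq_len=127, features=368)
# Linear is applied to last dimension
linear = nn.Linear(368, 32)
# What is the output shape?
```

Input: (9, 127, 368) -> Output: (9, 127, 32)

Answer: (9, 127, 32)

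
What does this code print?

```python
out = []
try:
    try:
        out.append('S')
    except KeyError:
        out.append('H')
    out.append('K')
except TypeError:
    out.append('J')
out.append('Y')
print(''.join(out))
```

Execution trace: 'S' (inner try body, no exception) → 'K' (try body, no exception) → 'Y' (after the try/except). Output: SKY

Answer: SKY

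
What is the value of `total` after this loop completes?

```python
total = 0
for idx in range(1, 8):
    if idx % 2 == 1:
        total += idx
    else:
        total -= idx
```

Add odd, subtract even
`total` takes the values: 0 → 1 → -1 → 2 → -2 → 3 → -3 → 4

Answer: 4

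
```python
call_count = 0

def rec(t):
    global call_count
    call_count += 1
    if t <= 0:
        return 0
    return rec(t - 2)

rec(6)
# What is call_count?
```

Linear recursion stepping by 2: 4 calls from t=6 down to ≤0.

Answer: 4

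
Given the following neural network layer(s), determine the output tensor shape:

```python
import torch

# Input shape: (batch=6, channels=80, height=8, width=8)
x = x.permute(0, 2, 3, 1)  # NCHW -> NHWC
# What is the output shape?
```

Input: (6, 80, 8, 8) -> Output: (6, 8, 8, 80)

Answer: (6, 8, 8, 80)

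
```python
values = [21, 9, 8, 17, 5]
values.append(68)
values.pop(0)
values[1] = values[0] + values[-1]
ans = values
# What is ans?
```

Trace:
`values = [21, 9, 8, 17, 5]` → values = [21, 9, 8, 17, 5]
`values.append(68)` → values = [21, 9, 8, 17, 5, 68]
`values.pop(0)` → values = [9, 8, 17, 5, 68]
`values[1] = values[0] + values[-1]` → values = [9, 77, 17, 5, 68]
`ans = values` → ans = [9, 77, 17, 5, 68]
So ans = [9, 77, 17, 5, 68]

Answer: [9, 77, 17, 5, 68]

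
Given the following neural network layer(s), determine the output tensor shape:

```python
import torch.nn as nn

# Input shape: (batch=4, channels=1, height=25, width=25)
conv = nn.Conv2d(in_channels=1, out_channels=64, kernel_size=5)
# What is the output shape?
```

Input: (4, 1, 25, 25) -> Output: (4, 64, 21, 21)

Answer: (4, 64, 21, 21)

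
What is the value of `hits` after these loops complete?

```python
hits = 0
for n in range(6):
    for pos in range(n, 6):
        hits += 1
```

Upper triangle: 6 + 5 + ... + 1
`hits` takes the values: 0 → 1 → 2 → 3 → 4 → 5 → 6 → 7 → 8 → 9 → 10 → 11 → 12 → 13 → 14 → 15 → 16 → 17 → 18 → 19 → 20 → 21

Answer: 21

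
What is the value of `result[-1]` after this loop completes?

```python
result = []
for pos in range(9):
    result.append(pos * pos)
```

Last element of squares 0 to 8
`result` takes the values: [] → [0] → [0, 1] → [0, 1, 4] → [0, 1, 4, 9] → [0, 1, 4, 9, 16] → [0, 1, 4, 9, 16, 25] → [0, 1, 4, 9, 16, 25, 36] → [0, 1, 4, 9, 16, 25, 36, 49] → [0, 1, 4, 9, 16, 25, 36, 49, 64]
So `result[-1]` = 64

Answer: 64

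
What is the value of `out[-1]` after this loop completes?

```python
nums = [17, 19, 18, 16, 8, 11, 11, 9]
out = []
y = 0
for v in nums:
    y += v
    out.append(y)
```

Cumulative sum ends at 109
`out` takes the values: [] → [17] → [17, 36] → [17, 36, 54] → [17, 36, 54, 70] → [17, 36, 54, 70, 78] → [17, 36, 54, 70, 78, 89] → [17, 36, 54, 70, 78, 89, 100] → [17, 36, 54, 70, 78, 89, 100, 109]
So `out[-1]` = 109

Answer: 109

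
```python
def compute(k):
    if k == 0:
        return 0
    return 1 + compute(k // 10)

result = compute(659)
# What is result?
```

Count of digits of 659: 3

Answer: 3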